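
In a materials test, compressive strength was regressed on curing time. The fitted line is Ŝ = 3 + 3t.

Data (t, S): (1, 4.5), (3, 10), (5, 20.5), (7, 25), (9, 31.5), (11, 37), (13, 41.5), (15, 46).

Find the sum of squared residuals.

t=1: Ŝ = 3 + 3·1 = 6; r = 4.5 − 6 = -1.5
t=3: Ŝ = 3 + 3·3 = 12; r = 10 − 12 = -2
t=5: Ŝ = 3 + 3·5 = 18; r = 20.5 − 18 = 2.5
t=7: Ŝ = 3 + 3·7 = 24; r = 25 − 24 = 1
t=9: Ŝ = 3 + 3·9 = 30; r = 31.5 − 30 = 1.5
t=11: Ŝ = 3 + 3·11 = 36; r = 37 − 36 = 1
t=13: Ŝ = 3 + 3·13 = 42; r = 41.5 − 42 = -0.5
t=15: Ŝ = 3 + 3·15 = 48; r = 46 − 48 = -2
SSE = 2.25 + 4 + 6.25 + 1 + 2.25 + 1 + 0.25 + 4 = 21

SSE = 21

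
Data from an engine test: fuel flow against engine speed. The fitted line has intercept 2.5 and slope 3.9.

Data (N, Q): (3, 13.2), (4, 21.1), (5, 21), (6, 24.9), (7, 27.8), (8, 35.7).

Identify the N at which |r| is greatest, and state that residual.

N = 4, r = 3

N=3: Q̂ = 2.5 + 3.9·3 = 14.2; r = 13.2 − 14.2 = -1
N=4: Q̂ = 2.5 + 3.9·4 = 18.1; r = 21.1 − 18.1 = 3
N=5: Q̂ = 2.5 + 3.9·5 = 22; r = 21 − 22 = -1
N=6: Q̂ = 2.5 + 3.9·6 = 25.9; r = 24.9 − 25.9 = -1
N=7: Q̂ = 2.5 + 3.9·7 = 29.8; r = 27.8 − 29.8 = -2
N=8: Q̂ = 2.5 + 3.9·8 = 33.7; r = 35.7 − 33.7 = 2
Largest |r| is 3 at N = 4, residual 3.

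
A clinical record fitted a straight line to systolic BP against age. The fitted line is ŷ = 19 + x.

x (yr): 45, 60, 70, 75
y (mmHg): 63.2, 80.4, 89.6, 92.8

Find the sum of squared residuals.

x=45: ŷ = 19 + 45 = 64; r = 63.2 − 64 = -0.8
x=60: ŷ = 19 + 60 = 79; r = 80.4 − 79 = 1.4
x=70: ŷ = 19 + 70 = 89; r = 89.6 − 89 = 0.6
x=75: ŷ = 19 + 75 = 94; r = 92.8 − 94 = -1.2
SSE = 0.64 + 1.96 + 0.36 + 1.44 = 4.4

SSE = 4.4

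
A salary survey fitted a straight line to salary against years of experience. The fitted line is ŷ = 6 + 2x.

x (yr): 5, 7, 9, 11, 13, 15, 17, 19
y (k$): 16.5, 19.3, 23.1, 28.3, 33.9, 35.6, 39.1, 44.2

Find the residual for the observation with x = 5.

ŷ = 6 + 2·5 = 16
e = 16.5 − 16 = 0.5

e = 0.5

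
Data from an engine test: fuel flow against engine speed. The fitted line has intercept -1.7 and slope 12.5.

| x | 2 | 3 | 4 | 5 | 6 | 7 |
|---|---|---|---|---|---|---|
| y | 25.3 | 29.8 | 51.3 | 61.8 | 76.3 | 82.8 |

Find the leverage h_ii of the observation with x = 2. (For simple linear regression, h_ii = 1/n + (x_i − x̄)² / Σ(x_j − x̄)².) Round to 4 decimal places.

x̄ = (2 + 3 + 4 + 5 + 6 + 7)/6 = 4.5
Σ(x − x̄)² = 6.25 + 2.25 + 0.25 + 0.25 + 2.25 + 6.25 = 17.5
h = 1/6 + (-2.5)²/17.5 = 0.166667 + 0.357143 = 0.5238

h = 0.5238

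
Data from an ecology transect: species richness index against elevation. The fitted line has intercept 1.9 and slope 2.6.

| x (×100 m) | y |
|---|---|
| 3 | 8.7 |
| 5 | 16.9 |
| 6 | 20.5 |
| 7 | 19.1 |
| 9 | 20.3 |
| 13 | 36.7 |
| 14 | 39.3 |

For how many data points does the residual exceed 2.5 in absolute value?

2

x=3: ŷ = 1.9 + 2.6·3 = 9.7; e = 8.7 − 9.7 = -1
x=5: ŷ = 1.9 + 2.6·5 = 14.9; e = 16.9 − 14.9 = 2
x=6: ŷ = 1.9 + 2.6·6 = 17.5; e = 20.5 − 17.5 = 3
x=7: ŷ = 1.9 + 2.6·7 = 20.1; e = 19.1 − 20.1 = -1
x=9: ŷ = 1.9 + 2.6·9 = 25.3; e = 20.3 − 25.3 = -5
x=13: ŷ = 1.9 + 2.6·13 = 35.7; e = 36.7 − 35.7 = 1
x=14: ŷ = 1.9 + 2.6·14 = 38.3; e = 39.3 − 38.3 = 1
|e| > 2.5: x=6 (|e|=3), x=9 (|e|=5) → 2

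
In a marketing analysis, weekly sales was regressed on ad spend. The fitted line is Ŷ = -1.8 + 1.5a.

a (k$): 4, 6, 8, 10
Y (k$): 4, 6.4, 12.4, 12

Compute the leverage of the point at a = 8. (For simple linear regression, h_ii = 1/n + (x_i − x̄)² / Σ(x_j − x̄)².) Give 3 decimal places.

h = 0.300

ā = (4 + 6 + 8 + 10)/4 = 7
Σ(a − ā)² = 9 + 1 + 1 + 9 = 20
h = 1/4 + (1)²/20 = 0.25 + 0.05 = 0.300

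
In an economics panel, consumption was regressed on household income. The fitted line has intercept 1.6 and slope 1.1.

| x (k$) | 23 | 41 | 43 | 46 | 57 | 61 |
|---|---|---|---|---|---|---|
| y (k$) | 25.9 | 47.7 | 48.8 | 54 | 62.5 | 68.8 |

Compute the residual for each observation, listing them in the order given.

x=23: ŷ = 1.6 + 1.1·23 = 26.9; e = 25.9 − 26.9 = -1
x=41: ŷ = 1.6 + 1.1·41 = 46.7; e = 47.7 − 46.7 = 1
x=43: ŷ = 1.6 + 1.1·43 = 48.9; e = 48.8 − 48.9 = -0.1
x=46: ŷ = 1.6 + 1.1·46 = 52.2; e = 54 − 52.2 = 1.8
x=57: ŷ = 1.6 + 1.1·57 = 64.3; e = 62.5 − 64.3 = -1.8
x=61: ŷ = 1.6 + 1.1·61 = 68.7; e = 68.8 − 68.7 = 0.1

-1, 1, -0.1, 1.8, -1.8, 0.1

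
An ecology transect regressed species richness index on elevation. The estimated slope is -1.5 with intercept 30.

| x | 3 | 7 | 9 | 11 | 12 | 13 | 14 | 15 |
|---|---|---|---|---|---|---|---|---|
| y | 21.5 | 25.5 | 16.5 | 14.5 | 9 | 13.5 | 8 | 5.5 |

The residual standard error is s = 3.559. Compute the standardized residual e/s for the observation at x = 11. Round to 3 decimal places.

ŷ = 30 − 1.5·11 = 13.5
e = 14.5 − 13.5 = 1
e/s = 1 / 3.559 = 0.281

0.281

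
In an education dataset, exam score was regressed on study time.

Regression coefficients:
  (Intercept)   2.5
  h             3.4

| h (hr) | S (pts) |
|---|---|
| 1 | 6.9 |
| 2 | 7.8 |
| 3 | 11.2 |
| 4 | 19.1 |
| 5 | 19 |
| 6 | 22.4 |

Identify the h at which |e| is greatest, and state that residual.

h = 4, e = 3

h=1: Ŝ = 2.5 + 3.4·1 = 5.9; e = 6.9 − 5.9 = 1
h=2: Ŝ = 2.5 + 3.4·2 = 9.3; e = 7.8 − 9.3 = -1.5
h=3: Ŝ = 2.5 + 3.4·3 = 12.7; e = 11.2 − 12.7 = -1.5
h=4: Ŝ = 2.5 + 3.4·4 = 16.1; e = 19.1 − 16.1 = 3
h=5: Ŝ = 2.5 + 3.4·5 = 19.5; e = 19 − 19.5 = -0.5
h=6: Ŝ = 2.5 + 3.4·6 = 22.9; e = 22.4 − 22.9 = -0.5
Largest |e| is 3 at h = 4, residual 3.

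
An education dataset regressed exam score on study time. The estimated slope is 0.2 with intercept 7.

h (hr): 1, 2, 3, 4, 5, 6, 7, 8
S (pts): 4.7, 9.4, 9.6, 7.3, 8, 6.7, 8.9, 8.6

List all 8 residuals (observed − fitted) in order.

h=1: ŷ = 7 + 0.2·1 = 7.2; e = 4.7 − 7.2 = -2.5
h=2: ŷ = 7 + 0.2·2 = 7.4; e = 9.4 − 7.4 = 2
h=3: ŷ = 7 + 0.2·3 = 7.6; e = 9.6 − 7.6 = 2
h=4: ŷ = 7 + 0.2·4 = 7.8; e = 7.3 − 7.8 = -0.5
h=5: ŷ = 7 + 0.2·5 = 8; e = 8 − 8 = 0
h=6: ŷ = 7 + 0.2·6 = 8.2; e = 6.7 − 8.2 = -1.5
h=7: ŷ = 7 + 0.2·7 = 8.4; e = 8.9 − 8.4 = 0.5
h=8: ŷ = 7 + 0.2·8 = 8.6; e = 8.6 − 8.6 = 0

-2.5, 2, 2, -0.5, 0, -1.5, 0.5, 0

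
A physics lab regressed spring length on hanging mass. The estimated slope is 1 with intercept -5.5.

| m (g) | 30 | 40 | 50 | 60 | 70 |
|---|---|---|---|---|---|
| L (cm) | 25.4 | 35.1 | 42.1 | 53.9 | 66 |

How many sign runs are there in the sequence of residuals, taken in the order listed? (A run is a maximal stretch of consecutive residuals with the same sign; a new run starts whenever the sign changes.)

m=30: ŷ = -5.5 + 30 = 24.5; e = 25.4 − 24.5 = 0.9
m=40: ŷ = -5.5 + 40 = 34.5; e = 35.1 − 34.5 = 0.6
m=50: ŷ = -5.5 + 50 = 44.5; e = 42.1 − 44.5 = -2.4
m=60: ŷ = -5.5 + 60 = 54.5; e = 53.9 − 54.5 = -0.6
m=70: ŷ = -5.5 + 70 = 64.5; e = 66 − 64.5 = 1.5
Signs: + + − − +
Runs: +×2, −×2, +×1 → 3

3 runs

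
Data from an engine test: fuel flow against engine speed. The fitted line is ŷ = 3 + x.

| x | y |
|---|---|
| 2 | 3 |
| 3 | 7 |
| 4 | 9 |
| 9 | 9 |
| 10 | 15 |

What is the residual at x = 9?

r = -3

ŷ = 3 + 9 = 12
r = 9 − 12 = -3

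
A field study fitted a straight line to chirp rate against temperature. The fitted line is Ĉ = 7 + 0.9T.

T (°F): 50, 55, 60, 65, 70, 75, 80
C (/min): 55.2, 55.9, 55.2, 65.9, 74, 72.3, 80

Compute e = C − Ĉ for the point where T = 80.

e = 1

Ĉ = 7 + 0.9·80 = 79
e = 80 − 79 = 1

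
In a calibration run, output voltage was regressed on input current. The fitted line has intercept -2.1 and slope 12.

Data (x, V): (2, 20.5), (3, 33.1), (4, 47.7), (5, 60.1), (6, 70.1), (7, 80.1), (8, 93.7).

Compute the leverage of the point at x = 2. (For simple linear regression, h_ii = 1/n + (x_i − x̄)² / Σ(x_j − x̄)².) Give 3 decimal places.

h = 0.464

x̄ = (2 + 3 + 4 + 5 + 6 + 7 + 8)/7 = 5
Σ(x − x̄)² = 9 + 4 + 1 + 0 + 1 + 4 + 9 = 28
h = 1/7 + (-3)²/28 = 0.142857 + 0.321429 = 0.464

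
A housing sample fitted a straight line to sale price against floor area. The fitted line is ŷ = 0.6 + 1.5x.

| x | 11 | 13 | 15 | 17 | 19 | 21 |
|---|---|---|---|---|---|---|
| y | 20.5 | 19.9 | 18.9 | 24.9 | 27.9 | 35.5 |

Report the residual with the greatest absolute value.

x=11: ŷ = 0.6 + 1.5·11 = 17.1; r = 20.5 − 17.1 = 3.4
x=13: ŷ = 0.6 + 1.5·13 = 20.1; r = 19.9 − 20.1 = -0.2
x=15: ŷ = 0.6 + 1.5·15 = 23.1; r = 18.9 − 23.1 = -4.2
x=17: ŷ = 0.6 + 1.5·17 = 26.1; r = 24.9 − 26.1 = -1.2
x=19: ŷ = 0.6 + 1.5·19 = 29.1; r = 27.9 − 29.1 = -1.2
x=21: ŷ = 0.6 + 1.5·21 = 32.1; r = 35.5 − 32.1 = 3.4
Largest |r| is 4.2 at x = 15, residual -4.2.

r = -4.2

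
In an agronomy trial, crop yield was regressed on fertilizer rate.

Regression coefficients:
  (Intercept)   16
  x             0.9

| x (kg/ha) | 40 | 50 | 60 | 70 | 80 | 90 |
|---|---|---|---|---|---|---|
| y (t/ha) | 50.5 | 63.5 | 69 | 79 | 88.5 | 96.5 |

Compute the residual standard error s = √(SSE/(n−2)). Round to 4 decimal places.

s = 1.5811

x=40: ŷ = 16 + 0.9·40 = 52; e = 50.5 − 52 = -1.5
x=50: ŷ = 16 + 0.9·50 = 61; e = 63.5 − 61 = 2.5
x=60: ŷ = 16 + 0.9·60 = 70; e = 69 − 70 = -1
x=70: ŷ = 16 + 0.9·70 = 79; e = 79 − 79 = 0
x=80: ŷ = 16 + 0.9·80 = 88; e = 88.5 − 88 = 0.5
x=90: ŷ = 16 + 0.9·90 = 97; e = 96.5 − 97 = -0.5
SSE = 2.25 + 6.25 + 1 + 0 + 0.25 + 0.25 = 10
s = √(10/4) = √2.5 ≈ 1.5811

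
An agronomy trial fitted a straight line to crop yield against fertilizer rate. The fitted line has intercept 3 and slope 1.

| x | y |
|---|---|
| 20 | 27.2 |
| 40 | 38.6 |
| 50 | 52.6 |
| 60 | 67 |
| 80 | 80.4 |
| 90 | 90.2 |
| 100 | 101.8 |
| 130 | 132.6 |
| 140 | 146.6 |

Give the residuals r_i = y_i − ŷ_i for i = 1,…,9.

x=20: ŷ = 3 + 20 = 23; r = 27.2 − 23 = 4.2
x=40: ŷ = 3 + 40 = 43; r = 38.6 − 43 = -4.4
x=50: ŷ = 3 + 50 = 53; r = 52.6 − 53 = -0.4
x=60: ŷ = 3 + 60 = 63; r = 67 − 63 = 4
x=80: ŷ = 3 + 80 = 83; r = 80.4 − 83 = -2.6
x=90: ŷ = 3 + 90 = 93; r = 90.2 − 93 = -2.8
x=100: ŷ = 3 + 100 = 103; r = 101.8 − 103 = -1.2
x=130: ŷ = 3 + 130 = 133; r = 132.6 − 133 = -0.4
x=140: ŷ = 3 + 140 = 143; r = 146.6 − 143 = 3.6

4.2, -4.4, -0.4, 4, -2.6, -2.8, -1.2, -0.4, 3.6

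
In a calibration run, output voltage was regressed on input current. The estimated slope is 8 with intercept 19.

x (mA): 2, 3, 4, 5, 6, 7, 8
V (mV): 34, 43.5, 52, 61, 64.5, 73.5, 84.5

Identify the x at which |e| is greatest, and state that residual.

x = 6, e = -2.5

x=2: ŷ = 19 + 8·2 = 35; e = 34 − 35 = -1
x=3: ŷ = 19 + 8·3 = 43; e = 43.5 − 43 = 0.5
x=4: ŷ = 19 + 8·4 = 51; e = 52 − 51 = 1
x=5: ŷ = 19 + 8·5 = 59; e = 61 − 59 = 2
x=6: ŷ = 19 + 8·6 = 67; e = 64.5 − 67 = -2.5
x=7: ŷ = 19 + 8·7 = 75; e = 73.5 − 75 = -1.5
x=8: ŷ = 19 + 8·8 = 83; e = 84.5 − 83 = 1.5
Largest |e| is 2.5 at x = 6, residual -2.5.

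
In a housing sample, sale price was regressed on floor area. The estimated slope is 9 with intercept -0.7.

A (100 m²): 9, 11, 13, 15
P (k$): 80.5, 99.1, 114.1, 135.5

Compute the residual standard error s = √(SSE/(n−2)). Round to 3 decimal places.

s = 1.865

A=9: ŷ = -0.7 + 9·9 = 80.3; e = 80.5 − 80.3 = 0.2
A=11: ŷ = -0.7 + 9·11 = 98.3; e = 99.1 − 98.3 = 0.8
A=13: ŷ = -0.7 + 9·13 = 116.3; e = 114.1 − 116.3 = -2.2
A=15: ŷ = -0.7 + 9·15 = 134.3; e = 135.5 − 134.3 = 1.2
SSE = 0.04 + 0.64 + 4.84 + 1.44 = 6.96
s = √(6.96/2) = √3.48 ≈ 1.865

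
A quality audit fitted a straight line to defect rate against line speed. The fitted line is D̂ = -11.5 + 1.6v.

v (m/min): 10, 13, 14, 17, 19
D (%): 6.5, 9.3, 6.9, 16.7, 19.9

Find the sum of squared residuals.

SSE = 22

v=10: D̂ = -11.5 + 1.6·10 = 4.5; r = 6.5 − 4.5 = 2
v=13: D̂ = -11.5 + 1.6·13 = 9.3; r = 9.3 − 9.3 = 0
v=14: D̂ = -11.5 + 1.6·14 = 10.9; r = 6.9 − 10.9 = -4
v=17: D̂ = -11.5 + 1.6·17 = 15.7; r = 16.7 − 15.7 = 1
v=19: D̂ = -11.5 + 1.6·19 = 18.9; r = 19.9 − 18.9 = 1
SSE = 4 + 0 + 16 + 1 + 1 = 22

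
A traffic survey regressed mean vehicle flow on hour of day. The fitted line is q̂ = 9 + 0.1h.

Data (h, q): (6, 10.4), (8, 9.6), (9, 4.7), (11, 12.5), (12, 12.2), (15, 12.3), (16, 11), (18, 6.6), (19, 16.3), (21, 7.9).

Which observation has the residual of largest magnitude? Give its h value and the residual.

h=6: q̂ = 9 + 0.1·6 = 9.6; r = 10.4 − 9.6 = 0.8
h=8: q̂ = 9 + 0.1·8 = 9.8; r = 9.6 − 9.8 = -0.2
h=9: q̂ = 9 + 0.1·9 = 9.9; r = 4.7 − 9.9 = -5.2
h=11: q̂ = 9 + 0.1·11 = 10.1; r = 12.5 − 10.1 = 2.4
h=12: q̂ = 9 + 0.1·12 = 10.2; r = 12.2 − 10.2 = 2
h=15: q̂ = 9 + 0.1·15 = 10.5; r = 12.3 − 10.5 = 1.8
h=16: q̂ = 9 + 0.1·16 = 10.6; r = 11 − 10.6 = 0.4
h=18: q̂ = 9 + 0.1·18 = 10.8; r = 6.6 − 10.8 = -4.2
h=19: q̂ = 9 + 0.1·19 = 10.9; r = 16.3 − 10.9 = 5.4
h=21: q̂ = 9 + 0.1·21 = 11.1; r = 7.9 − 11.1 = -3.2
Largest |r| is 5.4 at h = 19, residual 5.4.

h = 19, r = 5.4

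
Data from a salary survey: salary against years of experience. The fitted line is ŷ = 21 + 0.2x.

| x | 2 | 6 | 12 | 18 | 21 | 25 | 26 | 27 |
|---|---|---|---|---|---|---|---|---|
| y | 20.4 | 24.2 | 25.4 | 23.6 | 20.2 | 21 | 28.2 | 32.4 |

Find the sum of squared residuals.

SSE = 100

x=2: ŷ = 21 + 0.2·2 = 21.4; r = 20.4 − 21.4 = -1
x=6: ŷ = 21 + 0.2·6 = 22.2; r = 24.2 − 22.2 = 2
x=12: ŷ = 21 + 0.2·12 = 23.4; r = 25.4 − 23.4 = 2
x=18: ŷ = 21 + 0.2·18 = 24.6; r = 23.6 − 24.6 = -1
x=21: ŷ = 21 + 0.2·21 = 25.2; r = 20.2 − 25.2 = -5
x=25: ŷ = 21 + 0.2·25 = 26; r = 21 − 26 = -5
x=26: ŷ = 21 + 0.2·26 = 26.2; r = 28.2 − 26.2 = 2
x=27: ŷ = 21 + 0.2·27 = 26.4; r = 32.4 − 26.4 = 6
SSE = 1 + 4 + 4 + 1 + 25 + 25 + 4 + 36 = 100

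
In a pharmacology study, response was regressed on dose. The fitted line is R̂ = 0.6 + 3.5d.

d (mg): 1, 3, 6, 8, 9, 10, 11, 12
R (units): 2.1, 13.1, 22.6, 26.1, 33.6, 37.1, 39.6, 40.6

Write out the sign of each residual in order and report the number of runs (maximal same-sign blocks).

5 runs

d=1: R̂ = 0.6 + 3.5·1 = 4.1; e = 2.1 − 4.1 = -2
d=3: R̂ = 0.6 + 3.5·3 = 11.1; e = 13.1 − 11.1 = 2
d=6: R̂ = 0.6 + 3.5·6 = 21.6; e = 22.6 − 21.6 = 1
d=8: R̂ = 0.6 + 3.5·8 = 28.6; e = 26.1 − 28.6 = -2.5
d=9: R̂ = 0.6 + 3.5·9 = 32.1; e = 33.6 − 32.1 = 1.5
d=10: R̂ = 0.6 + 3.5·10 = 35.6; e = 37.1 − 35.6 = 1.5
d=11: R̂ = 0.6 + 3.5·11 = 39.1; e = 39.6 − 39.1 = 0.5
d=12: R̂ = 0.6 + 3.5·12 = 42.6; e = 40.6 − 42.6 = -2
Signs: − + + − + + + −
Runs: −×1, +×2, −×1, +×3, −×1 → 5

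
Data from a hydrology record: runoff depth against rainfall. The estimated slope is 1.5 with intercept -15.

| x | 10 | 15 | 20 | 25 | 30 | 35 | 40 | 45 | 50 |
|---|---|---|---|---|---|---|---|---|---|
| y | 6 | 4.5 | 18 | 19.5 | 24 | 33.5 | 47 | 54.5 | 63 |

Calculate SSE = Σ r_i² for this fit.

x=10: ŷ = -15 + 1.5·10 = 0; r = 6 − 0 = 6
x=15: ŷ = -15 + 1.5·15 = 7.5; r = 4.5 − 7.5 = -3
x=20: ŷ = -15 + 1.5·20 = 15; r = 18 − 15 = 3
x=25: ŷ = -15 + 1.5·25 = 22.5; r = 19.5 − 22.5 = -3
x=30: ŷ = -15 + 1.5·30 = 30; r = 24 − 30 = -6
x=35: ŷ = -15 + 1.5·35 = 37.5; r = 33.5 − 37.5 = -4
x=40: ŷ = -15 + 1.5·40 = 45; r = 47 − 45 = 2
x=45: ŷ = -15 + 1.5·45 = 52.5; r = 54.5 − 52.5 = 2
x=50: ŷ = -15 + 1.5·50 = 60; r = 63 − 60 = 3
SSE = 36 + 9 + 9 + 9 + 36 + 16 + 4 + 4 + 9 = 132

SSE = 132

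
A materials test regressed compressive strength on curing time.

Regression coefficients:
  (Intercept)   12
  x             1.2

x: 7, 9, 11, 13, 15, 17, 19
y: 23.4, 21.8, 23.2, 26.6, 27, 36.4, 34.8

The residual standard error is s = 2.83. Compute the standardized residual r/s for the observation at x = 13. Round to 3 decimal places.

-0.353

ŷ = 12 + 1.2·13 = 27.6
r = 26.6 − 27.6 = -1
r/s = -1 / 2.83 = -0.353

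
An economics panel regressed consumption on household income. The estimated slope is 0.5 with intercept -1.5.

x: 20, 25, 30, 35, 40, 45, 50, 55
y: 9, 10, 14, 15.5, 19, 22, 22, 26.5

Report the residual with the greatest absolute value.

r = -1.5

x=20: ŷ = -1.5 + 0.5·20 = 8.5; r = 9 − 8.5 = 0.5
x=25: ŷ = -1.5 + 0.5·25 = 11; r = 10 − 11 = -1
x=30: ŷ = -1.5 + 0.5·30 = 13.5; r = 14 − 13.5 = 0.5
x=35: ŷ = -1.5 + 0.5·35 = 16; r = 15.5 − 16 = -0.5
x=40: ŷ = -1.5 + 0.5·40 = 18.5; r = 19 − 18.5 = 0.5
x=45: ŷ = -1.5 + 0.5·45 = 21; r = 22 − 21 = 1
x=50: ŷ = -1.5 + 0.5·50 = 23.5; r = 22 − 23.5 = -1.5
x=55: ŷ = -1.5 + 0.5·55 = 26; r = 26.5 − 26 = 0.5
Largest |r| is 1.5 at x = 50, residual -1.5.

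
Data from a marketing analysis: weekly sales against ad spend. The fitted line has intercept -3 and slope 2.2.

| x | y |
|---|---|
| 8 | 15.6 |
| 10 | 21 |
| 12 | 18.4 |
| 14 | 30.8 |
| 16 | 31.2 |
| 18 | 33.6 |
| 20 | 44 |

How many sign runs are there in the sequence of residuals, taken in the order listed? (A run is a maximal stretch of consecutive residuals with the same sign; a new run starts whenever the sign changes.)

5 runs

x=8: ŷ = -3 + 2.2·8 = 14.6; r = 15.6 − 14.6 = 1
x=10: ŷ = -3 + 2.2·10 = 19; r = 21 − 19 = 2
x=12: ŷ = -3 + 2.2·12 = 23.4; r = 18.4 − 23.4 = -5
x=14: ŷ = -3 + 2.2·14 = 27.8; r = 30.8 − 27.8 = 3
x=16: ŷ = -3 + 2.2·16 = 32.2; r = 31.2 − 32.2 = -1
x=18: ŷ = -3 + 2.2·18 = 36.6; r = 33.6 − 36.6 = -3
x=20: ŷ = -3 + 2.2·20 = 41; r = 44 − 41 = 3
Signs: + + − + − − +
Runs: +×2, −×1, +×1, −×2, +×1 → 5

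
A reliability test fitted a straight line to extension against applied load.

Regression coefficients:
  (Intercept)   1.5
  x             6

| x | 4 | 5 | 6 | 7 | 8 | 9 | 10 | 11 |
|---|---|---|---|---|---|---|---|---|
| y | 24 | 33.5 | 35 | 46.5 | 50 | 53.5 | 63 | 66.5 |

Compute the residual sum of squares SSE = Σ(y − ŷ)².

x=4: ŷ = 1.5 + 6·4 = 25.5; e = 24 − 25.5 = -1.5
x=5: ŷ = 1.5 + 6·5 = 31.5; e = 33.5 − 31.5 = 2
x=6: ŷ = 1.5 + 6·6 = 37.5; e = 35 − 37.5 = -2.5
x=7: ŷ = 1.5 + 6·7 = 43.5; e = 46.5 − 43.5 = 3
x=8: ŷ = 1.5 + 6·8 = 49.5; e = 50 − 49.5 = 0.5
x=9: ŷ = 1.5 + 6·9 = 55.5; e = 53.5 − 55.5 = -2
x=10: ŷ = 1.5 + 6·10 = 61.5; e = 63 − 61.5 = 1.5
x=11: ŷ = 1.5 + 6·11 = 67.5; e = 66.5 − 67.5 = -1
SSE = 2.25 + 4 + 6.25 + 9 + 0.25 + 4 + 2.25 + 1 = 29

SSE = 29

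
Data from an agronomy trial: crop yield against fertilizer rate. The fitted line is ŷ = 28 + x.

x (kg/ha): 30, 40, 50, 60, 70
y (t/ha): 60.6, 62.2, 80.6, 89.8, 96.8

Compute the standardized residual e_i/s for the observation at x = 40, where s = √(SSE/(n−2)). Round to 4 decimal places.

x=30: ŷ = 28 + 30 = 58; e = 60.6 − 58 = 2.6
x=40: ŷ = 28 + 40 = 68; e = 62.2 − 68 = -5.8
x=50: ŷ = 28 + 50 = 78; e = 80.6 − 78 = 2.6
x=60: ŷ = 28 + 60 = 88; e = 89.8 − 88 = 1.8
x=70: ŷ = 28 + 70 = 98; e = 96.8 − 98 = -1.2
SSE = 6.76 + 33.64 + 6.76 + 3.24 + 1.44 = 51.84
s = √(51.84/3) = 4.15692
e/s = -5.8 / 4.15692 = -1.3953

-1.3953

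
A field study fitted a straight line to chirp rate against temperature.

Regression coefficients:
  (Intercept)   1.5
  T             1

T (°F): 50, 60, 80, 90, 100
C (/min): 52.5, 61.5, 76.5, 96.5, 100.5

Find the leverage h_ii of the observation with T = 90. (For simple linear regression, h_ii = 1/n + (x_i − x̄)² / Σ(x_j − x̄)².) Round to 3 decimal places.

T̄ = (50 + 60 + 80 + 90 + 100)/5 = 76
Σ(T − T̄)² = 676 + 256 + 16 + 196 + 576 = 1720
h = 1/5 + (14)²/1720 = 0.2 + 0.113953 = 0.314

h = 0.314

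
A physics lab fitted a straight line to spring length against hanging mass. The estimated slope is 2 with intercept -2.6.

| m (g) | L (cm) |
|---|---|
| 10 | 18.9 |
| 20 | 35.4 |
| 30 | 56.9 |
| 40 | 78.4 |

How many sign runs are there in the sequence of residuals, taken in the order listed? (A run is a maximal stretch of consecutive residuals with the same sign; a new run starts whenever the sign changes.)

m=10: ŷ = -2.6 + 2·10 = 17.4; e = 18.9 − 17.4 = 1.5
m=20: ŷ = -2.6 + 2·20 = 37.4; e = 35.4 − 37.4 = -2
m=30: ŷ = -2.6 + 2·30 = 57.4; e = 56.9 − 57.4 = -0.5
m=40: ŷ = -2.6 + 2·40 = 77.4; e = 78.4 − 77.4 = 1
Signs: + − − +
Runs: +×1, −×2, +×1 → 3

3 runs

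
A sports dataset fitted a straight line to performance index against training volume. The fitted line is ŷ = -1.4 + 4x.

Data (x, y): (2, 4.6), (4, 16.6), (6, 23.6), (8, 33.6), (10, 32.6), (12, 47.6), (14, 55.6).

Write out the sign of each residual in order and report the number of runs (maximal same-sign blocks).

4 runs

x=2: ŷ = -1.4 + 4·2 = 6.6; r = 4.6 − 6.6 = -2
x=4: ŷ = -1.4 + 4·4 = 14.6; r = 16.6 − 14.6 = 2
x=6: ŷ = -1.4 + 4·6 = 22.6; r = 23.6 − 22.6 = 1
x=8: ŷ = -1.4 + 4·8 = 30.6; r = 33.6 − 30.6 = 3
x=10: ŷ = -1.4 + 4·10 = 38.6; r = 32.6 − 38.6 = -6
x=12: ŷ = -1.4 + 4·12 = 46.6; r = 47.6 − 46.6 = 1
x=14: ŷ = -1.4 + 4·14 = 54.6; r = 55.6 − 54.6 = 1
Signs: − + + + − + +
Runs: −×1, +×3, −×1, +×2 → 4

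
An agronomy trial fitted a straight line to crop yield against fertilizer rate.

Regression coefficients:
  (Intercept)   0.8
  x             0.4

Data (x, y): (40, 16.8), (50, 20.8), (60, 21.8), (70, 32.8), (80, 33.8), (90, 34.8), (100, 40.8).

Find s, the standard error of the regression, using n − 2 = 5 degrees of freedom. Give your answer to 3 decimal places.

x=40: ŷ = 0.8 + 0.4·40 = 16.8; e = 16.8 − 16.8 = 0
x=50: ŷ = 0.8 + 0.4·50 = 20.8; e = 20.8 − 20.8 = 0
x=60: ŷ = 0.8 + 0.4·60 = 24.8; e = 21.8 − 24.8 = -3
x=70: ŷ = 0.8 + 0.4·70 = 28.8; e = 32.8 − 28.8 = 4
x=80: ŷ = 0.8 + 0.4·80 = 32.8; e = 33.8 − 32.8 = 1
x=90: ŷ = 0.8 + 0.4·90 = 36.8; e = 34.8 − 36.8 = -2
x=100: ŷ = 0.8 + 0.4·100 = 40.8; e = 40.8 − 40.8 = 0
SSE = 0 + 0 + 9 + 16 + 1 + 4 + 0 = 30
s = √(30/5) = √6 ≈ 2.449

s = 2.449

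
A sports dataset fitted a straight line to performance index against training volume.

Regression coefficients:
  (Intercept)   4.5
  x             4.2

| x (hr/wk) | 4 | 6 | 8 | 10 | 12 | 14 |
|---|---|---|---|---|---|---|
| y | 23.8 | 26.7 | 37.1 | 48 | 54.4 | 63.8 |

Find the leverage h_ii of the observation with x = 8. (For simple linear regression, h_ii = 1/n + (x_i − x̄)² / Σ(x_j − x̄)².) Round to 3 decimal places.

h = 0.181

x̄ = (4 + 6 + 8 + 10 + 12 + 14)/6 = 9
Σ(x − x̄)² = 25 + 9 + 1 + 1 + 9 + 25 = 70
h = 1/6 + (-1)²/70 = 0.166667 + 0.0142857 = 0.181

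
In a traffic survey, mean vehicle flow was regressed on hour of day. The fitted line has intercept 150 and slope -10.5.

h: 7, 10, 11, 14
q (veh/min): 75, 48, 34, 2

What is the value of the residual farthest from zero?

h=7: q̂ = 150 − 10.5·7 = 76.5; r = 75 − 76.5 = -1.5
h=10: q̂ = 150 − 10.5·10 = 45; r = 48 − 45 = 3
h=11: q̂ = 150 − 10.5·11 = 34.5; r = 34 − 34.5 = -0.5
h=14: q̂ = 150 − 10.5·14 = 3; r = 2 − 3 = -1
Largest |r| is 3 at h = 10, residual 3.

r = 3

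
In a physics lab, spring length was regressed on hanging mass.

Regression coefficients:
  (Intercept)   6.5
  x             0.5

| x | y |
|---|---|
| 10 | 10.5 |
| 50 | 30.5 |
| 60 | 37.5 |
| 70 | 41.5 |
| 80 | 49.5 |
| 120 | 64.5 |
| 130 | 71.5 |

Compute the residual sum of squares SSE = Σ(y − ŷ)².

SSE = 16

x=10: ŷ = 6.5 + 0.5·10 = 11.5; e = 10.5 − 11.5 = -1
x=50: ŷ = 6.5 + 0.5·50 = 31.5; e = 30.5 − 31.5 = -1
x=60: ŷ = 6.5 + 0.5·60 = 36.5; e = 37.5 − 36.5 = 1
x=70: ŷ = 6.5 + 0.5·70 = 41.5; e = 41.5 − 41.5 = 0
x=80: ŷ = 6.5 + 0.5·80 = 46.5; e = 49.5 − 46.5 = 3
x=120: ŷ = 6.5 + 0.5·120 = 66.5; e = 64.5 − 66.5 = -2
x=130: ŷ = 6.5 + 0.5·130 = 71.5; e = 71.5 − 71.5 = 0
SSE = 1 + 1 + 1 + 0 + 9 + 4 + 0 = 16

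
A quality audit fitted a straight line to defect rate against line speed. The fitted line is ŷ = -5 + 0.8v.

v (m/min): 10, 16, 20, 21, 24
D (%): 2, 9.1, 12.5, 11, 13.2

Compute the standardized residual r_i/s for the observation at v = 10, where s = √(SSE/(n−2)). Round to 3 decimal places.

-0.675

v=10: ŷ = -5 + 0.8·10 = 3; r = 2 − 3 = -1
v=16: ŷ = -5 + 0.8·16 = 7.8; r = 9.1 − 7.8 = 1.3
v=20: ŷ = -5 + 0.8·20 = 11; r = 12.5 − 11 = 1.5
v=21: ŷ = -5 + 0.8·21 = 11.8; r = 11 − 11.8 = -0.8
v=24: ŷ = -5 + 0.8·24 = 14.2; r = 13.2 − 14.2 = -1
SSE = 1 + 1.69 + 2.25 + 0.64 + 1 = 6.58
s = √(6.58/3) = 1.48099
r/s = -1 / 1.48099 = -0.675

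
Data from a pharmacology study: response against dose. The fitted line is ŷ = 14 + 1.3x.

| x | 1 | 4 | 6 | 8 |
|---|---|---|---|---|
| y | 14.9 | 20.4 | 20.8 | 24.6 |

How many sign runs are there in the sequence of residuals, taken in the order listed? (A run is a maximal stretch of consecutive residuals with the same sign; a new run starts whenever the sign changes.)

x=1: ŷ = 14 + 1.3·1 = 15.3; r = 14.9 − 15.3 = -0.4
x=4: ŷ = 14 + 1.3·4 = 19.2; r = 20.4 − 19.2 = 1.2
x=6: ŷ = 14 + 1.3·6 = 21.8; r = 20.8 − 21.8 = -1
x=8: ŷ = 14 + 1.3·8 = 24.4; r = 24.6 − 24.4 = 0.2
Signs: − + − +
Runs: −×1, +×1, −×1, +×1 → 4

4 runs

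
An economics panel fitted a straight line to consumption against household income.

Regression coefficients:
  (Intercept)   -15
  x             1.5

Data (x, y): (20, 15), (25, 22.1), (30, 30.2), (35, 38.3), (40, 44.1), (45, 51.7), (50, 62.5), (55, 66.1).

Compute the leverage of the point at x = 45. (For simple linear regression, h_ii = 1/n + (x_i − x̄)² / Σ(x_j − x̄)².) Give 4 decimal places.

h = 0.1786

x̄ = (20 + 25 + 30 + 35 + 40 + 45 + 50 + 55)/8 = 37.5
Σ(x − x̄)² = 306.25 + 156.25 + 56.25 + 6.25 + 6.25 + 56.25 + 156.25 + 306.25 = 1050
h = 1/8 + (7.5)²/1050 = 0.125 + 0.0535714 = 0.1786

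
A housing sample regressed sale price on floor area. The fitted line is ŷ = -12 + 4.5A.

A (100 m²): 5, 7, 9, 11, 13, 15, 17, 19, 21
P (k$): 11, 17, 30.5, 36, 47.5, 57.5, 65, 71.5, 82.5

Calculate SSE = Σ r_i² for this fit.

A=5: ŷ = -12 + 4.5·5 = 10.5; r = 11 − 10.5 = 0.5
A=7: ŷ = -12 + 4.5·7 = 19.5; r = 17 − 19.5 = -2.5
A=9: ŷ = -12 + 4.5·9 = 28.5; r = 30.5 − 28.5 = 2
A=11: ŷ = -12 + 4.5·11 = 37.5; r = 36 − 37.5 = -1.5
A=13: ŷ = -12 + 4.5·13 = 46.5; r = 47.5 − 46.5 = 1
A=15: ŷ = -12 + 4.5·15 = 55.5; r = 57.5 − 55.5 = 2
A=17: ŷ = -12 + 4.5·17 = 64.5; r = 65 − 64.5 = 0.5
A=19: ŷ = -12 + 4.5·19 = 73.5; r = 71.5 − 73.5 = -2
A=21: ŷ = -12 + 4.5·21 = 82.5; r = 82.5 − 82.5 = 0
SSE = 0.25 + 6.25 + 4 + 2.25 + 1 + 4 + 0.25 + 4 + 0 = 22

SSE = 22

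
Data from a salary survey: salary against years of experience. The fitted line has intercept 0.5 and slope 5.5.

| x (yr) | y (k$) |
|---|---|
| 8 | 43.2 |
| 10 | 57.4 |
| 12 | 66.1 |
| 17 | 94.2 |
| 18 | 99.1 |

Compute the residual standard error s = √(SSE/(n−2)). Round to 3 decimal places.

x=8: ŷ = 0.5 + 5.5·8 = 44.5; r = 43.2 − 44.5 = -1.3
x=10: ŷ = 0.5 + 5.5·10 = 55.5; r = 57.4 − 55.5 = 1.9
x=12: ŷ = 0.5 + 5.5·12 = 66.5; r = 66.1 − 66.5 = -0.4
x=17: ŷ = 0.5 + 5.5·17 = 94; r = 94.2 − 94 = 0.2
x=18: ŷ = 0.5 + 5.5·18 = 99.5; r = 99.1 − 99.5 = -0.4
SSE = 1.69 + 3.61 + 0.16 + 0.04 + 0.16 = 5.66
s = √(5.66/3) = √1.88667 ≈ 1.374

s = 1.374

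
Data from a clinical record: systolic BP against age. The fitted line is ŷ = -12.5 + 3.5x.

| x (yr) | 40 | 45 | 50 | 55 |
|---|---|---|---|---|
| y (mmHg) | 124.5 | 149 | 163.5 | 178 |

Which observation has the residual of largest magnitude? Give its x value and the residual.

x = 45, r = 4

x=40: ŷ = -12.5 + 3.5·40 = 127.5; r = 124.5 − 127.5 = -3
x=45: ŷ = -12.5 + 3.5·45 = 145; r = 149 − 145 = 4
x=50: ŷ = -12.5 + 3.5·50 = 162.5; r = 163.5 − 162.5 = 1
x=55: ŷ = -12.5 + 3.5·55 = 180; r = 178 − 180 = -2
Largest |r| is 4 at x = 45, residual 4.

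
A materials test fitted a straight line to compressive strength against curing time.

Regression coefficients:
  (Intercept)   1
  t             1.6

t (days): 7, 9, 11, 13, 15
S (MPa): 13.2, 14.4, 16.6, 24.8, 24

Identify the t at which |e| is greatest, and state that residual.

t = 13, e = 3

t=7: ŷ = 1 + 1.6·7 = 12.2; e = 13.2 − 12.2 = 1
t=9: ŷ = 1 + 1.6·9 = 15.4; e = 14.4 − 15.4 = -1
t=11: ŷ = 1 + 1.6·11 = 18.6; e = 16.6 − 18.6 = -2
t=13: ŷ = 1 + 1.6·13 = 21.8; e = 24.8 − 21.8 = 3
t=15: ŷ = 1 + 1.6·15 = 25; e = 24 − 25 = -1
Largest |e| is 3 at t = 13, residual 3.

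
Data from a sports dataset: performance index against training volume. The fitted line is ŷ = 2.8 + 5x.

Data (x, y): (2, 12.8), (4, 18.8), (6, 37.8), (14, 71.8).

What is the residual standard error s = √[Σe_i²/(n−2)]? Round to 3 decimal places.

s = 4.583

x=2: ŷ = 2.8 + 5·2 = 12.8; e = 12.8 − 12.8 = 0
x=4: ŷ = 2.8 + 5·4 = 22.8; e = 18.8 − 22.8 = -4
x=6: ŷ = 2.8 + 5·6 = 32.8; e = 37.8 − 32.8 = 5
x=14: ŷ = 2.8 + 5·14 = 72.8; e = 71.8 − 72.8 = -1
SSE = 0 + 16 + 25 + 1 = 42
s = √(42/2) = √21 ≈ 4.583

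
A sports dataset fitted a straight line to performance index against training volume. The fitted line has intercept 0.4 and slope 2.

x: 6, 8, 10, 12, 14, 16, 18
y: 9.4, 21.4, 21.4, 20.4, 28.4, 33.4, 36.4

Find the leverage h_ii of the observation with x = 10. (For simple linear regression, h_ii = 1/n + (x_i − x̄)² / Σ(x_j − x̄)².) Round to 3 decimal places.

x̄ = (6 + 8 + 10 + 12 + 14 + 16 + 18)/7 = 12
Σ(x − x̄)² = 36 + 16 + 4 + 0 + 4 + 16 + 36 = 112
h = 1/7 + (-2)²/112 = 0.142857 + 0.0357143 = 0.179

h = 0.179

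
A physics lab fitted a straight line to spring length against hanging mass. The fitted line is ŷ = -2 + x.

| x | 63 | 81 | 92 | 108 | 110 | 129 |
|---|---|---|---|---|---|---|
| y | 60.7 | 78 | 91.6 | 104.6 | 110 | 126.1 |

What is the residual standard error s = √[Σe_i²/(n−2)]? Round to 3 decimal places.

s = 1.614

x=63: ŷ = -2 + 63 = 61; e = 60.7 − 61 = -0.3
x=81: ŷ = -2 + 81 = 79; e = 78 − 79 = -1
x=92: ŷ = -2 + 92 = 90; e = 91.6 − 90 = 1.6
x=108: ŷ = -2 + 108 = 106; e = 104.6 − 106 = -1.4
x=110: ŷ = -2 + 110 = 108; e = 110 − 108 = 2
x=129: ŷ = -2 + 129 = 127; e = 126.1 − 127 = -0.9
SSE = 0.09 + 1 + 2.56 + 1.96 + 4 + 0.81 = 10.42
s = √(10.42/4) = √2.605 ≈ 1.614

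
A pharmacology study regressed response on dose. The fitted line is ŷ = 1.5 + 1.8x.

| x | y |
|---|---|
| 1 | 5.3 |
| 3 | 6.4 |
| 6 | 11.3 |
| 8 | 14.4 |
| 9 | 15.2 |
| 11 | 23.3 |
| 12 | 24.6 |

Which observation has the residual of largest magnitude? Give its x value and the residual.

x=1: ŷ = 1.5 + 1.8·1 = 3.3; r = 5.3 − 3.3 = 2
x=3: ŷ = 1.5 + 1.8·3 = 6.9; r = 6.4 − 6.9 = -0.5
x=6: ŷ = 1.5 + 1.8·6 = 12.3; r = 11.3 − 12.3 = -1
x=8: ŷ = 1.5 + 1.8·8 = 15.9; r = 14.4 − 15.9 = -1.5
x=9: ŷ = 1.5 + 1.8·9 = 17.7; r = 15.2 − 17.7 = -2.5
x=11: ŷ = 1.5 + 1.8·11 = 21.3; r = 23.3 − 21.3 = 2
x=12: ŷ = 1.5 + 1.8·12 = 23.1; r = 24.6 − 23.1 = 1.5
Largest |r| is 2.5 at x = 9, residual -2.5.

x = 9, r = -2.5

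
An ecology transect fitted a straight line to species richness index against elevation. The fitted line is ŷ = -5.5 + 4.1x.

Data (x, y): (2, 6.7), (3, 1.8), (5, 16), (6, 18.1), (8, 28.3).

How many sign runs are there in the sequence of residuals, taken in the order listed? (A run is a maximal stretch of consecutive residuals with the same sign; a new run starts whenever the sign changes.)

x=2: ŷ = -5.5 + 4.1·2 = 2.7; e = 6.7 − 2.7 = 4
x=3: ŷ = -5.5 + 4.1·3 = 6.8; e = 1.8 − 6.8 = -5
x=5: ŷ = -5.5 + 4.1·5 = 15; e = 16 − 15 = 1
x=6: ŷ = -5.5 + 4.1·6 = 19.1; e = 18.1 − 19.1 = -1
x=8: ŷ = -5.5 + 4.1·8 = 27.3; e = 28.3 − 27.3 = 1
Signs: + − + − +
Runs: +×1, −×1, +×1, −×1, +×1 → 5

5 runs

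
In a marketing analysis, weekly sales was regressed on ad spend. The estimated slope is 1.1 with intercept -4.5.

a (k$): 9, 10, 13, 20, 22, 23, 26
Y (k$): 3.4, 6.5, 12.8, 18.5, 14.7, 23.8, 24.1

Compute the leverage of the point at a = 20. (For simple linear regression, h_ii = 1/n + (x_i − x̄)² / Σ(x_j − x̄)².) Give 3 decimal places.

ā = (9 + 10 + 13 + 20 + 22 + 23 + 26)/7 = 17.5714
Σ(a − ā)² = 73.4694 + 57.3265 + 20.898 + 5.89796 + 19.6122 + 29.4694 + 71.0408 = 277.714
h = 1/7 + (2.42857)²/277.714 = 0.142857 + 0.0212375 = 0.164

h = 0.164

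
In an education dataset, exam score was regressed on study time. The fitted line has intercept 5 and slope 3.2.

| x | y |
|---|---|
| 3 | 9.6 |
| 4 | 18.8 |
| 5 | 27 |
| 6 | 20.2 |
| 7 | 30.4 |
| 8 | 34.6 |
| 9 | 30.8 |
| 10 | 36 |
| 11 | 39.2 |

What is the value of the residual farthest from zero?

x=3: ŷ = 5 + 3.2·3 = 14.6; e = 9.6 − 14.6 = -5
x=4: ŷ = 5 + 3.2·4 = 17.8; e = 18.8 − 17.8 = 1
x=5: ŷ = 5 + 3.2·5 = 21; e = 27 − 21 = 6
x=6: ŷ = 5 + 3.2·6 = 24.2; e = 20.2 − 24.2 = -4
x=7: ŷ = 5 + 3.2·7 = 27.4; e = 30.4 − 27.4 = 3
x=8: ŷ = 5 + 3.2·8 = 30.6; e = 34.6 − 30.6 = 4
x=9: ŷ = 5 + 3.2·9 = 33.8; e = 30.8 − 33.8 = -3
x=10: ŷ = 5 + 3.2·10 = 37; e = 36 − 37 = -1
x=11: ŷ = 5 + 3.2·11 = 40.2; e = 39.2 − 40.2 = -1
Largest |e| is 6 at x = 5, residual 6.

e = 6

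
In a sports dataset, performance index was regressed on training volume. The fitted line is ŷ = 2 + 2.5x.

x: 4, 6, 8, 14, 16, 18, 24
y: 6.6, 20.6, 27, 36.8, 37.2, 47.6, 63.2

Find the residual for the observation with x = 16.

r = -4.8

ŷ = 2 + 2.5·16 = 42
r = 37.2 − 42 = -4.8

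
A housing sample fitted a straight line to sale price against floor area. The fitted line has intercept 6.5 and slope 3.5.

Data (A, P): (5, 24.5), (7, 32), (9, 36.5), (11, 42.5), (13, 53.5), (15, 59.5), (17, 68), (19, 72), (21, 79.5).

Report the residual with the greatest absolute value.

A=5: P̂ = 6.5 + 3.5·5 = 24; e = 24.5 − 24 = 0.5
A=7: P̂ = 6.5 + 3.5·7 = 31; e = 32 − 31 = 1
A=9: P̂ = 6.5 + 3.5·9 = 38; e = 36.5 − 38 = -1.5
A=11: P̂ = 6.5 + 3.5·11 = 45; e = 42.5 − 45 = -2.5
A=13: P̂ = 6.5 + 3.5·13 = 52; e = 53.5 − 52 = 1.5
A=15: P̂ = 6.5 + 3.5·15 = 59; e = 59.5 − 59 = 0.5
A=17: P̂ = 6.5 + 3.5·17 = 66; e = 68 − 66 = 2
A=19: P̂ = 6.5 + 3.5·19 = 73; e = 72 − 73 = -1
A=21: P̂ = 6.5 + 3.5·21 = 80; e = 79.5 − 80 = -0.5
Largest |e| is 2.5 at A = 11, residual -2.5.

e = -2.5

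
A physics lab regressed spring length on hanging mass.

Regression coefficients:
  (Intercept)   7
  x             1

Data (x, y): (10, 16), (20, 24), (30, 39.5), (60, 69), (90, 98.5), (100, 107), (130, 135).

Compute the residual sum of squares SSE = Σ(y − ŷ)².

SSE = 26.5

x=10: ŷ = 7 + 10 = 17; r = 16 − 17 = -1
x=20: ŷ = 7 + 20 = 27; r = 24 − 27 = -3
x=30: ŷ = 7 + 30 = 37; r = 39.5 − 37 = 2.5
x=60: ŷ = 7 + 60 = 67; r = 69 − 67 = 2
x=90: ŷ = 7 + 90 = 97; r = 98.5 − 97 = 1.5
x=100: ŷ = 7 + 100 = 107; r = 107 − 107 = 0
x=130: ŷ = 7 + 130 = 137; r = 135 − 137 = -2
SSE = 1 + 9 + 6.25 + 4 + 2.25 + 0 + 4 = 26.5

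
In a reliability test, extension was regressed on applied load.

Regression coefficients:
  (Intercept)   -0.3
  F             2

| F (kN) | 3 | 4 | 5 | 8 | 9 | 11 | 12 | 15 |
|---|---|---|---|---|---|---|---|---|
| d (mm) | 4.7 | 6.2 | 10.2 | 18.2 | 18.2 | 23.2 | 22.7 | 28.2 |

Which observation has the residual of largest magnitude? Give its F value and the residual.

F=3: d̂ = -0.3 + 2·3 = 5.7; e = 4.7 − 5.7 = -1
F=4: d̂ = -0.3 + 2·4 = 7.7; e = 6.2 − 7.7 = -1.5
F=5: d̂ = -0.3 + 2·5 = 9.7; e = 10.2 − 9.7 = 0.5
F=8: d̂ = -0.3 + 2·8 = 15.7; e = 18.2 − 15.7 = 2.5
F=9: d̂ = -0.3 + 2·9 = 17.7; e = 18.2 − 17.7 = 0.5
F=11: d̂ = -0.3 + 2·11 = 21.7; e = 23.2 − 21.7 = 1.5
F=12: d̂ = -0.3 + 2·12 = 23.7; e = 22.7 − 23.7 = -1
F=15: d̂ = -0.3 + 2·15 = 29.7; e = 28.2 − 29.7 = -1.5
Largest |e| is 2.5 at F = 8, residual 2.5.

F = 8, e = 2.5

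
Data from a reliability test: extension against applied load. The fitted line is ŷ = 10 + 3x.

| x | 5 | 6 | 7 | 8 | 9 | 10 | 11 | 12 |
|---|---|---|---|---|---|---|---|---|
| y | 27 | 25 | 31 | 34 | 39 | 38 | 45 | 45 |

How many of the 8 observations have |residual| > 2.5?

1

x=5: ŷ = 10 + 3·5 = 25; r = 27 − 25 = 2
x=6: ŷ = 10 + 3·6 = 28; r = 25 − 28 = -3
x=7: ŷ = 10 + 3·7 = 31; r = 31 − 31 = 0
x=8: ŷ = 10 + 3·8 = 34; r = 34 − 34 = 0
x=9: ŷ = 10 + 3·9 = 37; r = 39 − 37 = 2
x=10: ŷ = 10 + 3·10 = 40; r = 38 − 40 = -2
x=11: ŷ = 10 + 3·11 = 43; r = 45 − 43 = 2
x=12: ŷ = 10 + 3·12 = 46; r = 45 − 46 = -1
|r| > 2.5: x=6 (|r|=3) → 1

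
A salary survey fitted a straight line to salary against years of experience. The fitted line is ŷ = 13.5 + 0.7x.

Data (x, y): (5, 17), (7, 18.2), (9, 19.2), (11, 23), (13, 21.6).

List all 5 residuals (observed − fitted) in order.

0, -0.2, -0.6, 1.8, -1

x=5: ŷ = 13.5 + 0.7·5 = 17; r = 17 − 17 = 0
x=7: ŷ = 13.5 + 0.7·7 = 18.4; r = 18.2 − 18.4 = -0.2
x=9: ŷ = 13.5 + 0.7·9 = 19.8; r = 19.2 − 19.8 = -0.6
x=11: ŷ = 13.5 + 0.7·11 = 21.2; r = 23 − 21.2 = 1.8
x=13: ŷ = 13.5 + 0.7·13 = 22.6; r = 21.6 − 22.6 = -1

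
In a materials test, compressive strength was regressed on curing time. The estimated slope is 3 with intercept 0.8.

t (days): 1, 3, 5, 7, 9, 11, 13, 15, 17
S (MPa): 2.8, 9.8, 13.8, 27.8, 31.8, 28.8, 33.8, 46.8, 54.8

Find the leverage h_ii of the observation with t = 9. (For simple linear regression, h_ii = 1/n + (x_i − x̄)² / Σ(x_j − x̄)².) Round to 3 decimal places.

t̄ = (1 + 3 + 5 + 7 + 9 + 11 + 13 + 15 + 17)/9 = 9
Σ(t − t̄)² = 64 + 36 + 16 + 4 + 0 + 4 + 16 + 36 + 64 = 240
h = 1/9 + (0)²/240 = 0.111111 + 0 = 0.111

h = 0.111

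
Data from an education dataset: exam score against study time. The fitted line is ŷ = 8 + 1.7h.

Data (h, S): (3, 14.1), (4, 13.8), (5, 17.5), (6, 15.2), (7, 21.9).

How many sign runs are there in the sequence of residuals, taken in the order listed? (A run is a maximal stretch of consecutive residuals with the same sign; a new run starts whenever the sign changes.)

h=3: ŷ = 8 + 1.7·3 = 13.1; e = 14.1 − 13.1 = 1
h=4: ŷ = 8 + 1.7·4 = 14.8; e = 13.8 − 14.8 = -1
h=5: ŷ = 8 + 1.7·5 = 16.5; e = 17.5 − 16.5 = 1
h=6: ŷ = 8 + 1.7·6 = 18.2; e = 15.2 − 18.2 = -3
h=7: ŷ = 8 + 1.7·7 = 19.9; e = 21.9 − 19.9 = 2
Signs: + − + − +
Runs: +×1, −×1, +×1, −×1, +×1 → 5

5 runs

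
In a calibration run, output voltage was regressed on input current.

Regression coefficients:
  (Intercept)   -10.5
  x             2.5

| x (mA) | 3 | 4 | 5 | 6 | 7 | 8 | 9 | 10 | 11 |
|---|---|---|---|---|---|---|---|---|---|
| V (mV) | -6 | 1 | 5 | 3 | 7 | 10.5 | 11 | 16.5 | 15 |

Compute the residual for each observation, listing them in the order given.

-3, 1.5, 3, -1.5, 0, 1, -1, 2, -2

x=3: V̂ = -10.5 + 2.5·3 = -3; r = -6 − (-3) = -3
x=4: V̂ = -10.5 + 2.5·4 = -0.5; r = 1 − (-0.5) = 1.5
x=5: V̂ = -10.5 + 2.5·5 = 2; r = 5 − 2 = 3
x=6: V̂ = -10.5 + 2.5·6 = 4.5; r = 3 − 4.5 = -1.5
x=7: V̂ = -10.5 + 2.5·7 = 7; r = 7 − 7 = 0
x=8: V̂ = -10.5 + 2.5·8 = 9.5; r = 10.5 − 9.5 = 1
x=9: V̂ = -10.5 + 2.5·9 = 12; r = 11 − 12 = -1
x=10: V̂ = -10.5 + 2.5·10 = 14.5; r = 16.5 − 14.5 = 2
x=11: V̂ = -10.5 + 2.5·11 = 17; r = 15 − 17 = -2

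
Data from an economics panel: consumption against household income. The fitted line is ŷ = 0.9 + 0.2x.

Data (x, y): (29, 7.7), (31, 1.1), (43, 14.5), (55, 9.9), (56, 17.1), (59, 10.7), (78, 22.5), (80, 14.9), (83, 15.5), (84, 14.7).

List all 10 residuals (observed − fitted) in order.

x=29: ŷ = 0.9 + 0.2·29 = 6.7; r = 7.7 − 6.7 = 1
x=31: ŷ = 0.9 + 0.2·31 = 7.1; r = 1.1 − 7.1 = -6
x=43: ŷ = 0.9 + 0.2·43 = 9.5; r = 14.5 − 9.5 = 5
x=55: ŷ = 0.9 + 0.2·55 = 11.9; r = 9.9 − 11.9 = -2
x=56: ŷ = 0.9 + 0.2·56 = 12.1; r = 17.1 − 12.1 = 5
x=59: ŷ = 0.9 + 0.2·59 = 12.7; r = 10.7 − 12.7 = -2
x=78: ŷ = 0.9 + 0.2·78 = 16.5; r = 22.5 − 16.5 = 6
x=80: ŷ = 0.9 + 0.2·80 = 16.9; r = 14.9 − 16.9 = -2
x=83: ŷ = 0.9 + 0.2·83 = 17.5; r = 15.5 − 17.5 = -2
x=84: ŷ = 0.9 + 0.2·84 = 17.7; r = 14.7 − 17.7 = -3

1, -6, 5, -2, 5, -2, 6, -2, -2, -3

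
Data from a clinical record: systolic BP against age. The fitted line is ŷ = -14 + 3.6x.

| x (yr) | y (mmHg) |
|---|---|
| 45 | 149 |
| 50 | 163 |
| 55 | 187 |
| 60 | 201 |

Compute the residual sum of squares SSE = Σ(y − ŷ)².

x=45: ŷ = -14 + 3.6·45 = 148; e = 149 − 148 = 1
x=50: ŷ = -14 + 3.6·50 = 166; e = 163 − 166 = -3
x=55: ŷ = -14 + 3.6·55 = 184; e = 187 − 184 = 3
x=60: ŷ = -14 + 3.6·60 = 202; e = 201 − 202 = -1
SSE = 1 + 9 + 9 + 1 = 20

SSE = 20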